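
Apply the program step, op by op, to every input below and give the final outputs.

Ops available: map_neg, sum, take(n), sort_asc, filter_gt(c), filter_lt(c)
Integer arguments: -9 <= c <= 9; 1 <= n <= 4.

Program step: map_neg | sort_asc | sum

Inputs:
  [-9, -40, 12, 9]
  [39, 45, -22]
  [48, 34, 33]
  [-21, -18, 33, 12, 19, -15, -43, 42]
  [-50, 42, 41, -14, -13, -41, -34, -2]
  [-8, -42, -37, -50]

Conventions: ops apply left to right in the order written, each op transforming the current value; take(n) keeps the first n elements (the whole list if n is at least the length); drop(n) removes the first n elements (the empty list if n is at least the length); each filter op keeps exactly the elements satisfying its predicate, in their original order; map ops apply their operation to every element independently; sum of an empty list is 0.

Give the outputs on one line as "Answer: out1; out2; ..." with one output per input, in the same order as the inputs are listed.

Execution, op by op:
  [-9, -40, 12, 9] -> [9, 40, -12, -9] -> [-12, -9, 9, 40] -> 28
  [39, 45, -22] -> [-39, -45, 22] -> [-45, -39, 22] -> -62
  [48, 34, 33] -> [-48, -34, -33] -> [-48, -34, -33] -> -115
  [-21, -18, 33, 12, 19, -15, -43, 42] -> [21, 18, -33, -12, -19, 15, 43, -42] -> [-42, -33, -19, -12, 15, 18, 21, 43] -> -9
  [-50, 42, 41, -14, -13, -41, -34, -2] -> [50, -42, -41, 14, 13, 41, 34, 2] -> [-42, -41, 2, 13, 14, 34, 41, 50] -> 71
  [-8, -42, -37, -50] -> [8, 42, 37, 50] -> [8, 37, 42, 50] -> 137

28; -62; -115; -9; 71; 137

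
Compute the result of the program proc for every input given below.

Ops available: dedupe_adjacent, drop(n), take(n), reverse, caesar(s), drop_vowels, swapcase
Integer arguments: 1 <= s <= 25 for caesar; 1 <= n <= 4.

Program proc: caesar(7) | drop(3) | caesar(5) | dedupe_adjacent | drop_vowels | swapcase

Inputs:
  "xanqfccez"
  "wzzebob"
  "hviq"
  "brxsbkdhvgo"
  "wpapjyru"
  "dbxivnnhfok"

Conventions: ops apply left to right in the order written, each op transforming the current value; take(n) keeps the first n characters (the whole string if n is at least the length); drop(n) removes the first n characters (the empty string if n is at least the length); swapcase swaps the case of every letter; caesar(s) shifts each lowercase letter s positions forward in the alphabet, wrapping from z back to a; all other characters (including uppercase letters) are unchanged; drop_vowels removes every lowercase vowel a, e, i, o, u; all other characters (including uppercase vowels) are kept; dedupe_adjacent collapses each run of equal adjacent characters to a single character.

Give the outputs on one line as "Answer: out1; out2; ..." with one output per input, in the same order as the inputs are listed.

Execution, op by op:
  "xanqfccez" -> "ehuxmjjlg" -> "xmjjlg" -> "crooql" -> "croql" -> "crql" -> "CRQL"
  "wzzebob" -> "dgglivi" -> "livi" -> "qnan" -> "qnan" -> "qnn" -> "QNN"
  "hviq" -> "ocpx" -> "x" -> "c" -> "c" -> "c" -> "C"
  "brxsbkdhvgo" -> "iyezirkocnv" -> "zirkocnv" -> "enwpthsa" -> "enwpthsa" -> "nwpths" -> "NWPTHS"
  "wpapjyru" -> "dwhwqfyb" -> "wqfyb" -> "bvkdg" -> "bvkdg" -> "bvkdg" -> "BVKDG"
  "dbxivnnhfok" -> "kiepcuuomvr" -> "pcuuomvr" -> "uhzztraw" -> "uhztraw" -> "hztrw" -> "HZTRW"

"CRQL"; "QNN"; "C"; "NWPTHS"; "BVKDG"; "HZTRW"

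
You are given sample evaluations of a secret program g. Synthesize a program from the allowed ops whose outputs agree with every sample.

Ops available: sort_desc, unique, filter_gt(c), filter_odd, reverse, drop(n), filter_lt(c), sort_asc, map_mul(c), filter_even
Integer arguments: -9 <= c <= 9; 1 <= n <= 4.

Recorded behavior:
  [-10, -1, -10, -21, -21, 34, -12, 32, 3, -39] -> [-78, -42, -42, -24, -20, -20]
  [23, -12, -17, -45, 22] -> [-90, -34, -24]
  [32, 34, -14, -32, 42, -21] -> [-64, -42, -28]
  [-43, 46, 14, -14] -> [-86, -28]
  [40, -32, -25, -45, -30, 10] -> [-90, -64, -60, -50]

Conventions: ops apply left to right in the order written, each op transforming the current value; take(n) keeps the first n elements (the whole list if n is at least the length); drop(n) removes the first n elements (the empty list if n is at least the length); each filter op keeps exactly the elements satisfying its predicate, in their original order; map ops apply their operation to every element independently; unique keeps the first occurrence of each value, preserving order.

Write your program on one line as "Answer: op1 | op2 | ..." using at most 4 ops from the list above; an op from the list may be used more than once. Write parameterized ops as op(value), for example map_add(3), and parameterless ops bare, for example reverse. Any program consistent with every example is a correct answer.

filter_lt(-7) | reverse | sort_asc | map_mul(2)

Check, running the answer program on each example:
  [-10, -1, -10, -21, -21, 34, -12, 32, 3, -39] -> [-10, -10, -21, -21, -12, -39] -> [-39, -12, -21, -21, -10, -10] -> [-39, -21, -21, -12, -10, -10] -> [-78, -42, -42, -24, -20, -20]
  [23, -12, -17, -45, 22] -> [-12, -17, -45] -> [-45, -17, -12] -> [-45, -17, -12] -> [-90, -34, -24]
  [32, 34, -14, -32, 42, -21] -> [-14, -32, -21] -> [-21, -32, -14] -> [-32, -21, -14] -> [-64, -42, -28]
  [-43, 46, 14, -14] -> [-43, -14] -> [-14, -43] -> [-43, -14] -> [-86, -28]
  [40, -32, -25, -45, -30, 10] -> [-32, -25, -45, -30] -> [-30, -45, -25, -32] -> [-45, -32, -30, -25] -> [-90, -64, -60, -50]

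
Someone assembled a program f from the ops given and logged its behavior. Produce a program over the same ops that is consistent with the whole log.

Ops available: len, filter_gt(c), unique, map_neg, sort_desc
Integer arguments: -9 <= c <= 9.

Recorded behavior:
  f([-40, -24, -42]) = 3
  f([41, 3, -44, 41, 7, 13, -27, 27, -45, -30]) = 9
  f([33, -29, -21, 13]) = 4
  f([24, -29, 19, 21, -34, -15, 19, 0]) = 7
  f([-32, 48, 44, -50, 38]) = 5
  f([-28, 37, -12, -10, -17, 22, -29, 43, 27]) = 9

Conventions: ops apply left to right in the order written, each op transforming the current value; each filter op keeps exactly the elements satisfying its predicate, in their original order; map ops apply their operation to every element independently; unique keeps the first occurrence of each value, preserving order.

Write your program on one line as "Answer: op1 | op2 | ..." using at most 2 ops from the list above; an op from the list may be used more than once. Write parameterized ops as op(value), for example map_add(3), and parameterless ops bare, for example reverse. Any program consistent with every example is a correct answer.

unique | len

Check, running the answer program on each example:
  [-40, -24, -42] -> [-40, -24, -42] -> 3
  [41, 3, -44, 41, 7, 13, -27, 27, -45, -30] -> [41, 3, -44, 7, 13, -27, 27, -45, -30] -> 9
  [33, -29, -21, 13] -> [33, -29, -21, 13] -> 4
  [24, -29, 19, 21, -34, -15, 19, 0] -> [24, -29, 19, 21, -34, -15, 0] -> 7
  [-32, 48, 44, -50, 38] -> [-32, 48, 44, -50, 38] -> 5
  [-28, 37, -12, -10, -17, 22, -29, 43, 27] -> [-28, 37, -12, -10, -17, 22, -29, 43, 27] -> 9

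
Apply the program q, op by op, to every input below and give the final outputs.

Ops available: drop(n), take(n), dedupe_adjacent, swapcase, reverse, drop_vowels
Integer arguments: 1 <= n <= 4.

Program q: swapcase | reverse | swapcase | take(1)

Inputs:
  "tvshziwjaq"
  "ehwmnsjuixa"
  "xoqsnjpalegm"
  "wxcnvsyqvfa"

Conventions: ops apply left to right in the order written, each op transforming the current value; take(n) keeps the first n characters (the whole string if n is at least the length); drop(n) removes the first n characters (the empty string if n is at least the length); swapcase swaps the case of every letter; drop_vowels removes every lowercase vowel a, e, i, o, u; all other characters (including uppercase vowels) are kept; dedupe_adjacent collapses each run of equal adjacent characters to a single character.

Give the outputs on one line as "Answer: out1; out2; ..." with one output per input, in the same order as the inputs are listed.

Execution, op by op:
  "tvshziwjaq" -> "TVSHZIWJAQ" -> "QAJWIZHSVT" -> "qajwizhsvt" -> "q"
  "ehwmnsjuixa" -> "EHWMNSJUIXA" -> "AXIUJSNMWHE" -> "axiujsnmwhe" -> "a"
  "xoqsnjpalegm" -> "XOQSNJPALEGM" -> "MGELAPJNSQOX" -> "mgelapjnsqox" -> "m"
  "wxcnvsyqvfa" -> "WXCNVSYQVFA" -> "AFVQYSVNCXW" -> "afvqysvncxw" -> "a"

"q"; "a"; "m"; "a"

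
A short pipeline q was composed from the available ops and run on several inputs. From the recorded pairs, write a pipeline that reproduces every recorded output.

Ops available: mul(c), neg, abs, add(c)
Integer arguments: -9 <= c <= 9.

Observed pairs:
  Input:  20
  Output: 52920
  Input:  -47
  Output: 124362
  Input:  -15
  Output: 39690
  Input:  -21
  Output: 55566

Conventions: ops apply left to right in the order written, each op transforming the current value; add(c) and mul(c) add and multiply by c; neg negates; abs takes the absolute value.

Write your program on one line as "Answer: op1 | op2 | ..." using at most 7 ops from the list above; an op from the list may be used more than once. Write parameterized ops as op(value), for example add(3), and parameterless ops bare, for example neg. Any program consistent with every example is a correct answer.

mul(-6) | mul(-9) | abs | mul(-7) | mul(7) | neg

Check, running the answer program on each example:
  20 -> -120 -> 1080 -> 1080 -> -7560 -> -52920 -> 52920
  -47 -> 282 -> -2538 -> 2538 -> -17766 -> -124362 -> 124362
  -15 -> 90 -> -810 -> 810 -> -5670 -> -39690 -> 39690
  -21 -> 126 -> -1134 -> 1134 -> -7938 -> -55566 -> 55566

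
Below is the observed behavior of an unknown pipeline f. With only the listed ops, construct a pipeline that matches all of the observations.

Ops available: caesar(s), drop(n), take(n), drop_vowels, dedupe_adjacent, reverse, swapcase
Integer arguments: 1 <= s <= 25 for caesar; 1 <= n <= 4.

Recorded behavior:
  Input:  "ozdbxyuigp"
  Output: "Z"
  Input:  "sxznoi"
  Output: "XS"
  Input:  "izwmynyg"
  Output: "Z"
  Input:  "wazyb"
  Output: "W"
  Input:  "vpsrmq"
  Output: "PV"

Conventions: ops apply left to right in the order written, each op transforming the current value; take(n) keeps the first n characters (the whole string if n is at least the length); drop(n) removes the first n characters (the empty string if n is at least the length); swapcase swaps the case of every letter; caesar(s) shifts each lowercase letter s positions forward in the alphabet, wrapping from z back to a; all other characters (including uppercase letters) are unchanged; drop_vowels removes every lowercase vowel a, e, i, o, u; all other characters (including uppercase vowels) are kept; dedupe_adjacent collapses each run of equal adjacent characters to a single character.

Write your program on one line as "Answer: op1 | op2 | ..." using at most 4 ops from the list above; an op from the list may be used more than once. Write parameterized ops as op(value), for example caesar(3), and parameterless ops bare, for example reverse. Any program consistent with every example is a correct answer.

take(2) | drop_vowels | reverse | swapcase

Check, running the answer program on each example:
  "ozdbxyuigp" -> "oz" -> "z" -> "z" -> "Z"
  "sxznoi" -> "sx" -> "sx" -> "xs" -> "XS"
  "izwmynyg" -> "iz" -> "z" -> "z" -> "Z"
  "wazyb" -> "wa" -> "w" -> "w" -> "W"
  "vpsrmq" -> "vp" -> "vp" -> "pv" -> "PV"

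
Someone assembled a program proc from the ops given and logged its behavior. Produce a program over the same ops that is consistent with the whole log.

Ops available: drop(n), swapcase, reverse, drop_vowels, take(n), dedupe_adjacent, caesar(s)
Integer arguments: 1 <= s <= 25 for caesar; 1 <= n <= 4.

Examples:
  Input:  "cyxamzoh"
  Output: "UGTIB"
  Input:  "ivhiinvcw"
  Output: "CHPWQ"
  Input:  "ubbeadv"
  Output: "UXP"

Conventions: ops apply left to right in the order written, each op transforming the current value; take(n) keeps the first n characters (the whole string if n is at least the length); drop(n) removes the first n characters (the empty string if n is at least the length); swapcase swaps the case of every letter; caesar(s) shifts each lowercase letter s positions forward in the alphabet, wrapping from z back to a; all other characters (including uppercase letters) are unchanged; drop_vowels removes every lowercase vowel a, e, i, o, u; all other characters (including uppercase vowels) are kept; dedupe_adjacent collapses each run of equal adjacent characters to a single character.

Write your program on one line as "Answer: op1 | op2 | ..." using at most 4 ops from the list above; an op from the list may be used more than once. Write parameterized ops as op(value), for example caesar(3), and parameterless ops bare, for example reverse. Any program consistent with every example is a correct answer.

dedupe_adjacent | drop(3) | caesar(20) | swapcase

Check, running the answer program on each example:
  "cyxamzoh" -> "cyxamzoh" -> "amzoh" -> "ugtib" -> "UGTIB"
  "ivhiinvcw" -> "ivhinvcw" -> "invcw" -> "chpwq" -> "CHPWQ"
  "ubbeadv" -> "ubeadv" -> "adv" -> "uxp" -> "UXP"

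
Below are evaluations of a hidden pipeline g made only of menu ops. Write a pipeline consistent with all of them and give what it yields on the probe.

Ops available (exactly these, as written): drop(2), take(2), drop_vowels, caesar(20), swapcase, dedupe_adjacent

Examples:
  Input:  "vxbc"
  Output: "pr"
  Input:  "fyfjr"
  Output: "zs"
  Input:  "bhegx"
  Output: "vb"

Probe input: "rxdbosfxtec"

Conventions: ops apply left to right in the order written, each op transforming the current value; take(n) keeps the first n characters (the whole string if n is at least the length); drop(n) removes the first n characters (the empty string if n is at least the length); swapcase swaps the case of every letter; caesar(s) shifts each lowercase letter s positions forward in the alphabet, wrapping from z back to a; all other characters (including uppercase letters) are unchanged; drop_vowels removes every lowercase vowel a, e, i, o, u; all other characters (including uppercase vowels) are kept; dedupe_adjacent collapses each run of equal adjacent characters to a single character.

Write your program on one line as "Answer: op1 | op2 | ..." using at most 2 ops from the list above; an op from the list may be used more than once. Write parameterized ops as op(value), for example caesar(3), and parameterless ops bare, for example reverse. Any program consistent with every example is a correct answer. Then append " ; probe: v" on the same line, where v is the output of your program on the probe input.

take(2) | caesar(20) ; probe: "lr"

Check, running the answer program on each example:
  "vxbc" -> "vx" -> "pr"
  "fyfjr" -> "fy" -> "zs"
  "bhegx" -> "bh" -> "vb"
  probe: "rxdbosfxtec" -> "rx" -> "lr"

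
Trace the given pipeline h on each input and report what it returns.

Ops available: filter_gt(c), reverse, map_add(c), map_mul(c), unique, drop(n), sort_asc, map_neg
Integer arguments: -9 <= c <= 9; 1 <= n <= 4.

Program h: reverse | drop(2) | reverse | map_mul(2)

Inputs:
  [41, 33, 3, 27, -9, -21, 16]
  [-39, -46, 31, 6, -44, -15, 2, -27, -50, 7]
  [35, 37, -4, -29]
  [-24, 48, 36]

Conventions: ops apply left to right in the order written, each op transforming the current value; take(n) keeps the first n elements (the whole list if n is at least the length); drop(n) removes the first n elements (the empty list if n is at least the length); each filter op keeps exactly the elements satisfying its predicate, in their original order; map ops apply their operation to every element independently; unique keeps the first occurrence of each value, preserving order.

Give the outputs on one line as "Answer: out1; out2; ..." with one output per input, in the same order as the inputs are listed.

[82, 66, 6, 54, -18]; [-78, -92, 62, 12, -88, -30, 4, -54]; [70, 74]; [-48]

Execution, op by op:
  [41, 33, 3, 27, -9, -21, 16] -> [16, -21, -9, 27, 3, 33, 41] -> [-9, 27, 3, 33, 41] -> [41, 33, 3, 27, -9] -> [82, 66, 6, 54, -18]
  [-39, -46, 31, 6, -44, -15, 2, -27, -50, 7] -> [7, -50, -27, 2, -15, -44, 6, 31, -46, -39] -> [-27, 2, -15, -44, 6, 31, -46, -39] -> [-39, -46, 31, 6, -44, -15, 2, -27] -> [-78, -92, 62, 12, -88, -30, 4, -54]
  [35, 37, -4, -29] -> [-29, -4, 37, 35] -> [37, 35] -> [35, 37] -> [70, 74]
  [-24, 48, 36] -> [36, 48, -24] -> [-24] -> [-24] -> [-48]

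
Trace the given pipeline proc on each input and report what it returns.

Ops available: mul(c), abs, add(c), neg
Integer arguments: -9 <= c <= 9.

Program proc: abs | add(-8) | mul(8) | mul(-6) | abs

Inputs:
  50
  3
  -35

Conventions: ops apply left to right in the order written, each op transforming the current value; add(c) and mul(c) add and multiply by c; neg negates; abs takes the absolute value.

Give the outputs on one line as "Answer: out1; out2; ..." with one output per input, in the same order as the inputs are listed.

2016; 240; 1296

Execution, op by op:
  50 -> 50 -> 42 -> 336 -> -2016 -> 2016
  3 -> 3 -> -5 -> -40 -> 240 -> 240
  -35 -> 35 -> 27 -> 216 -> -1296 -> 1296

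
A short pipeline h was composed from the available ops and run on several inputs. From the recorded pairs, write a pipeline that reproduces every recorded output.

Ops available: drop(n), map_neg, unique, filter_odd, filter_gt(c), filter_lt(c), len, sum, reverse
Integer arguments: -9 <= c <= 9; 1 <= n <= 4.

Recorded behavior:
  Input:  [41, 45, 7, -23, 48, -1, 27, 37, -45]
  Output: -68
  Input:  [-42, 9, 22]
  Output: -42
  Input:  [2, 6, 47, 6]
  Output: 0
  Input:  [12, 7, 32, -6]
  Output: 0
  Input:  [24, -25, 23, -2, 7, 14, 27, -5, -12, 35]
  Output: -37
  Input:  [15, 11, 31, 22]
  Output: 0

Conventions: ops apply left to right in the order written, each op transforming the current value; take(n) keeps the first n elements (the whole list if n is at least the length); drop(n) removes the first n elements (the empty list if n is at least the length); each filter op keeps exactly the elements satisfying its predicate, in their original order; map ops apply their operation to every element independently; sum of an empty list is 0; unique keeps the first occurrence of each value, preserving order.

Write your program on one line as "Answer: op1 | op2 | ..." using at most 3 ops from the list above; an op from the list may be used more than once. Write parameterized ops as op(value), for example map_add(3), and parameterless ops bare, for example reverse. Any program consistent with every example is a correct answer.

filter_lt(-5) | filter_lt(-7) | sum

Check, running the answer program on each example:
  [41, 45, 7, -23, 48, -1, 27, 37, -45] -> [-23, -45] -> [-23, -45] -> -68
  [-42, 9, 22] -> [-42] -> [-42] -> -42
  [2, 6, 47, 6] -> [] -> [] -> 0
  [12, 7, 32, -6] -> [-6] -> [] -> 0
  [24, -25, 23, -2, 7, 14, 27, -5, -12, 35] -> [-25, -12] -> [-25, -12] -> -37
  [15, 11, 31, 22] -> [] -> [] -> 0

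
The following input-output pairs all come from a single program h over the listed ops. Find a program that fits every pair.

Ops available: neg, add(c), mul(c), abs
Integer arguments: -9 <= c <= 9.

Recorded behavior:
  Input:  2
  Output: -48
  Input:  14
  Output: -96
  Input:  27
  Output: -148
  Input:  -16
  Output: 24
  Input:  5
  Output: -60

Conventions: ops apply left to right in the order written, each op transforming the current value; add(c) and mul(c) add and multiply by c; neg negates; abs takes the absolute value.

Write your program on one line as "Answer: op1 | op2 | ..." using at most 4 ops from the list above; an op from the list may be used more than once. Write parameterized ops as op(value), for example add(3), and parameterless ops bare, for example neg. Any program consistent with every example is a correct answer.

neg | add(-4) | add(-6) | mul(4)

Check, running the answer program on each example:
  2 -> -2 -> -6 -> -12 -> -48
  14 -> -14 -> -18 -> -24 -> -96
  27 -> -27 -> -31 -> -37 -> -148
  -16 -> 16 -> 12 -> 6 -> 24
  5 -> -5 -> -9 -> -15 -> -60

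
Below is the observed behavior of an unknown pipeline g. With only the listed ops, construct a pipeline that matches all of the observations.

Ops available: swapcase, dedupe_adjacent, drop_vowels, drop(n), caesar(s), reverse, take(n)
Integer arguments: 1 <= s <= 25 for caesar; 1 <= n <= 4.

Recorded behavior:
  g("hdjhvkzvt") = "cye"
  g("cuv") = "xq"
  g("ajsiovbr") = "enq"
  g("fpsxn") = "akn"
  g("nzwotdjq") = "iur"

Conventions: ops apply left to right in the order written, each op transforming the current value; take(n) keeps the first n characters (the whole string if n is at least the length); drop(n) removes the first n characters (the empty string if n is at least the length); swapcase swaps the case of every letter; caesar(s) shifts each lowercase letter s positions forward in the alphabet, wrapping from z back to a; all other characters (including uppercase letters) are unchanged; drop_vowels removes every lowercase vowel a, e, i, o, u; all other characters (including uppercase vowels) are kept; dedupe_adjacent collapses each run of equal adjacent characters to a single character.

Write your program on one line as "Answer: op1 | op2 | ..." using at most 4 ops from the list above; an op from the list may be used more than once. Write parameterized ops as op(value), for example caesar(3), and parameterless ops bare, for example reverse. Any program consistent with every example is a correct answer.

drop_vowels | caesar(6) | take(3) | caesar(15)

Check, running the answer program on each example:
  "hdjhvkzvt" -> "hdjhvkzvt" -> "njpnbqfbz" -> "njp" -> "cye"
  "cuv" -> "cv" -> "ib" -> "ib" -> "xq"
  "ajsiovbr" -> "jsvbr" -> "pybhx" -> "pyb" -> "enq"
  "fpsxn" -> "fpsxn" -> "lvydt" -> "lvy" -> "akn"
  "nzwotdjq" -> "nzwtdjq" -> "tfczjpw" -> "tfc" -> "iur"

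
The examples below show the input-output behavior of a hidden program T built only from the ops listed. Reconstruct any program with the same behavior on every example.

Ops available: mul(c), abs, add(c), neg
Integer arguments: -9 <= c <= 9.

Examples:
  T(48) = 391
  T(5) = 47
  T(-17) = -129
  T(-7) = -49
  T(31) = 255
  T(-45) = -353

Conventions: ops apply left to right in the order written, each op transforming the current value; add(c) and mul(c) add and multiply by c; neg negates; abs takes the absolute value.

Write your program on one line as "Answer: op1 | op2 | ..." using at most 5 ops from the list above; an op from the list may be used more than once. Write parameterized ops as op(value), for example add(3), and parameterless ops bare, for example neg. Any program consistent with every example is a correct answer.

mul(-8) | add(2) | neg | add(9)

Check, running the answer program on each example:
  48 -> -384 -> -382 -> 382 -> 391
  5 -> -40 -> -38 -> 38 -> 47
  -17 -> 136 -> 138 -> -138 -> -129
  -7 -> 56 -> 58 -> -58 -> -49
  31 -> -248 -> -246 -> 246 -> 255
  -45 -> 360 -> 362 -> -362 -> -353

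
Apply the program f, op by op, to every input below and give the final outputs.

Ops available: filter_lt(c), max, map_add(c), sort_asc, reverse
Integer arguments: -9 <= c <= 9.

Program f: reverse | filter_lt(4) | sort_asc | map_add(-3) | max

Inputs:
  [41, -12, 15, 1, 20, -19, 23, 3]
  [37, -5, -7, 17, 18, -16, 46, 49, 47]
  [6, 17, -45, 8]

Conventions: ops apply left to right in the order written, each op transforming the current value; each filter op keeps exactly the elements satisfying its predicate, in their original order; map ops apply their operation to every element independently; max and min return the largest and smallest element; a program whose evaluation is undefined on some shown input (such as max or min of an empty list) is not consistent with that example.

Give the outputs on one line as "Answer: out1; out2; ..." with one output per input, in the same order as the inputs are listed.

0; -8; -48

Execution, op by op:
  [41, -12, 15, 1, 20, -19, 23, 3] -> [3, 23, -19, 20, 1, 15, -12, 41] -> [3, -19, 1, -12] -> [-19, -12, 1, 3] -> [-22, -15, -2, 0] -> 0
  [37, -5, -7, 17, 18, -16, 46, 49, 47] -> [47, 49, 46, -16, 18, 17, -7, -5, 37] -> [-16, -7, -5] -> [-16, -7, -5] -> [-19, -10, -8] -> -8
  [6, 17, -45, 8] -> [8, -45, 17, 6] -> [-45] -> [-45] -> [-48] -> -48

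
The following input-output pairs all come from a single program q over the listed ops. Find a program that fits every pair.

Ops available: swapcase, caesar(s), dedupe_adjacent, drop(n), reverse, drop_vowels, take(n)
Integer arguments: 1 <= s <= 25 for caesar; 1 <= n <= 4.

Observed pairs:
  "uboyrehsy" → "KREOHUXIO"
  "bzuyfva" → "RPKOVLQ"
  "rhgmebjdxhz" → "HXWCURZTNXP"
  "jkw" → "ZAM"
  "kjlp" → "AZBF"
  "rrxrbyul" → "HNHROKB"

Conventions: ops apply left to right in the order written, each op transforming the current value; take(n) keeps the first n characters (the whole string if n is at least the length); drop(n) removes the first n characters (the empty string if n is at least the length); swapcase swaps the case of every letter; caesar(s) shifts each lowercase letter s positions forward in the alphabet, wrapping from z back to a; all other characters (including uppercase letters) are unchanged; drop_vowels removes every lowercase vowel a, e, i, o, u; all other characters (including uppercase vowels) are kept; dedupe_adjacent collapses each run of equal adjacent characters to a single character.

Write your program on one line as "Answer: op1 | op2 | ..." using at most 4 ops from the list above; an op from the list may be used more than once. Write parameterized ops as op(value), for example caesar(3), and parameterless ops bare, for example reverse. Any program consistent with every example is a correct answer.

caesar(16) | dedupe_adjacent | swapcase

Check, running the answer program on each example:
  "uboyrehsy" -> "kreohuxio" -> "kreohuxio" -> "KREOHUXIO"
  "bzuyfva" -> "rpkovlq" -> "rpkovlq" -> "RPKOVLQ"
  "rhgmebjdxhz" -> "hxwcurztnxp" -> "hxwcurztnxp" -> "HXWCURZTNXP"
  "jkw" -> "zam" -> "zam" -> "ZAM"
  "kjlp" -> "azbf" -> "azbf" -> "AZBF"
  "rrxrbyul" -> "hhnhrokb" -> "hnhrokb" -> "HNHROKB"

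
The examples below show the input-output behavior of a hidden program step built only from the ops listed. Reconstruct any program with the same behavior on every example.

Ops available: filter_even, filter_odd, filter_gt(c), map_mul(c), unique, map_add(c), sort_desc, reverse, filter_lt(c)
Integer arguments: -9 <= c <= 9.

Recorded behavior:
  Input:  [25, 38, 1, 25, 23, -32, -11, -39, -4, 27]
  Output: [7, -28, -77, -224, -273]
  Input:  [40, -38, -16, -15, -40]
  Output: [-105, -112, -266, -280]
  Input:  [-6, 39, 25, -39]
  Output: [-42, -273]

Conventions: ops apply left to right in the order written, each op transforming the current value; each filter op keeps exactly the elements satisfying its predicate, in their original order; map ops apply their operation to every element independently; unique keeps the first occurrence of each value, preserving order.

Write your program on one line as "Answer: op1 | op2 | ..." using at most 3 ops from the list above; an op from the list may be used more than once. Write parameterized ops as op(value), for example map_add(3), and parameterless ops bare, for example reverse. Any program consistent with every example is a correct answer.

filter_lt(8) | map_mul(7) | sort_desc

Check, running the answer program on each example:
  [25, 38, 1, 25, 23, -32, -11, -39, -4, 27] -> [1, -32, -11, -39, -4] -> [7, -224, -77, -273, -28] -> [7, -28, -77, -224, -273]
  [40, -38, -16, -15, -40] -> [-38, -16, -15, -40] -> [-266, -112, -105, -280] -> [-105, -112, -266, -280]
  [-6, 39, 25, -39] -> [-6, -39] -> [-42, -273] -> [-42, -273]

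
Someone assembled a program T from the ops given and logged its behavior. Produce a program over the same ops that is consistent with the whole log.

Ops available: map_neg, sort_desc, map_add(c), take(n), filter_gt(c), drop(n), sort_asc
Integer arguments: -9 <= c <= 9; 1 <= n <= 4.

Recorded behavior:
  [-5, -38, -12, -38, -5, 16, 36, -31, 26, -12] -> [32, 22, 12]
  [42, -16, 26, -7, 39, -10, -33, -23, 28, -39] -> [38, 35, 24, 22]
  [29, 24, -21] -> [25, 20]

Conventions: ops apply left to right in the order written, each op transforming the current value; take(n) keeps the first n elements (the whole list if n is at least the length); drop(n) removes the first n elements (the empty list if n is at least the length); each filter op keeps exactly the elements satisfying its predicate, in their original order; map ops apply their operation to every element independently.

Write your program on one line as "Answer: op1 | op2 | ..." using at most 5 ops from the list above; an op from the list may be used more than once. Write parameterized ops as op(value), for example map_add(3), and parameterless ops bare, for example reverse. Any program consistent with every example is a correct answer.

filter_gt(-3) | map_add(-8) | sort_desc | map_add(4)

Check, running the answer program on each example:
  [-5, -38, -12, -38, -5, 16, 36, -31, 26, -12] -> [16, 36, 26] -> [8, 28, 18] -> [28, 18, 8] -> [32, 22, 12]
  [42, -16, 26, -7, 39, -10, -33, -23, 28, -39] -> [42, 26, 39, 28] -> [34, 18, 31, 20] -> [34, 31, 20, 18] -> [38, 35, 24, 22]
  [29, 24, -21] -> [29, 24] -> [21, 16] -> [21, 16] -> [25, 20]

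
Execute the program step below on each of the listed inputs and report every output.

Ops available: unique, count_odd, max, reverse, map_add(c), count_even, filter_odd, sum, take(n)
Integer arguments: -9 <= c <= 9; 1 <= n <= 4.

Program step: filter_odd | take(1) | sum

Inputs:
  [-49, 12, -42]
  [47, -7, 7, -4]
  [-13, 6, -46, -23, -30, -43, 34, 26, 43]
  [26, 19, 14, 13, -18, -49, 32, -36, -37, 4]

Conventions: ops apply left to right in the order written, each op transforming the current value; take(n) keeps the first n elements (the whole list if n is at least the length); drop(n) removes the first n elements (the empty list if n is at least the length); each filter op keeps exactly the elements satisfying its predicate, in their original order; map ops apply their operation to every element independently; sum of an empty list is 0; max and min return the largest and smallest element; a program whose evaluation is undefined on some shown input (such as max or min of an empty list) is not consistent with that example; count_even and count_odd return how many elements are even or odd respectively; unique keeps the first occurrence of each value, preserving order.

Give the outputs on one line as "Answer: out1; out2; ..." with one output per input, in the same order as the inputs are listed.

-49; 47; -13; 19

Execution, op by op:
  [-49, 12, -42] -> [-49] -> [-49] -> -49
  [47, -7, 7, -4] -> [47, -7, 7] -> [47] -> 47
  [-13, 6, -46, -23, -30, -43, 34, 26, 43] -> [-13, -23, -43, 43] -> [-13] -> -13
  [26, 19, 14, 13, -18, -49, 32, -36, -37, 4] -> [19, 13, -49, -37] -> [19] -> 19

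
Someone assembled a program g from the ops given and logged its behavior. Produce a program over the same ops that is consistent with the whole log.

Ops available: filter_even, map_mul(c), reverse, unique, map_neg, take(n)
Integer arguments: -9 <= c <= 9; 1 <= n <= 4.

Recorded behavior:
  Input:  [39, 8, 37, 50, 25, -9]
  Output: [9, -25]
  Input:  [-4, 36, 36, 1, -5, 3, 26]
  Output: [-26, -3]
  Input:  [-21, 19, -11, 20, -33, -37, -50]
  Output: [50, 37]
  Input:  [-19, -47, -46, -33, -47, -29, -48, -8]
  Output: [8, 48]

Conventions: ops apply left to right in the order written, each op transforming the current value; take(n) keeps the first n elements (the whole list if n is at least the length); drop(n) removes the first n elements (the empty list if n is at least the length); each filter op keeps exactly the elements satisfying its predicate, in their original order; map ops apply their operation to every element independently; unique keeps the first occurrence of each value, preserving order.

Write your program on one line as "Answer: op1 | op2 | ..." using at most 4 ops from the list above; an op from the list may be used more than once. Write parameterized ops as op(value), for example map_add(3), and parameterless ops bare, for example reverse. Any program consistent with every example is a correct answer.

reverse | map_neg | take(2)

Check, running the answer program on each example:
  [39, 8, 37, 50, 25, -9] -> [-9, 25, 50, 37, 8, 39] -> [9, -25, -50, -37, -8, -39] -> [9, -25]
  [-4, 36, 36, 1, -5, 3, 26] -> [26, 3, -5, 1, 36, 36, -4] -> [-26, -3, 5, -1, -36, -36, 4] -> [-26, -3]
  [-21, 19, -11, 20, -33, -37, -50] -> [-50, -37, -33, 20, -11, 19, -21] -> [50, 37, 33, -20, 11, -19, 21] -> [50, 37]
  [-19, -47, -46, -33, -47, -29, -48, -8] -> [-8, -48, -29, -47, -33, -46, -47, -19] -> [8, 48, 29, 47, 33, 46, 47, 19] -> [8, 48]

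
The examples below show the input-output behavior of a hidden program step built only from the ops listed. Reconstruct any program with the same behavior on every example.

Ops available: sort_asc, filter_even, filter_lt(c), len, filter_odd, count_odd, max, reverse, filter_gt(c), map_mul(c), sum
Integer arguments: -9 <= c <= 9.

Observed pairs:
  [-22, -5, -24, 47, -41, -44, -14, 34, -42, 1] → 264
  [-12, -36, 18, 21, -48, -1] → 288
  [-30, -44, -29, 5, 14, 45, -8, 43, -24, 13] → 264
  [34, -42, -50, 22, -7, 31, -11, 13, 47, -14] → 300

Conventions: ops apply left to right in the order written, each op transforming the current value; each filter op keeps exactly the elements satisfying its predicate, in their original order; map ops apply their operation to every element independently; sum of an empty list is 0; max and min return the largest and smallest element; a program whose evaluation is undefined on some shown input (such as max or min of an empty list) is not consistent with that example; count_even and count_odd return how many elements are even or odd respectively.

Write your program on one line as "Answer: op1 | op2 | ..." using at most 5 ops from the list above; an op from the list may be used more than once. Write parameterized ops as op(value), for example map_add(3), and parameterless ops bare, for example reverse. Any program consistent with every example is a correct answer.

sort_asc | map_mul(-3) | map_mul(2) | max

Check, running the answer program on each example:
  [-22, -5, -24, 47, -41, -44, -14, 34, -42, 1] -> [-44, -42, -41, -24, -22, -14, -5, 1, 34, 47] -> [132, 126, 123, 72, 66, 42, 15, -3, -102, -141] -> [264, 252, 246, 144, 132, 84, 30, -6, -204, -282] -> 264
  [-12, -36, 18, 21, -48, -1] -> [-48, -36, -12, -1, 18, 21] -> [144, 108, 36, 3, -54, -63] -> [288, 216, 72, 6, -108, -126] -> 288
  [-30, -44, -29, 5, 14, 45, -8, 43, -24, 13] -> [-44, -30, -29, -24, -8, 5, 13, 14, 43, 45] -> [132, 90, 87, 72, 24, -15, -39, -42, -129, -135] -> [264, 180, 174, 144, 48, -30, -78, -84, -258, -270] -> 264
  [34, -42, -50, 22, -7, 31, -11, 13, 47, -14] -> [-50, -42, -14, -11, -7, 13, 22, 31, 34, 47] -> [150, 126, 42, 33, 21, -39, -66, -93, -102, -141] -> [300, 252, 84, 66, 42, -78, -132, -186, -204, -282] -> 300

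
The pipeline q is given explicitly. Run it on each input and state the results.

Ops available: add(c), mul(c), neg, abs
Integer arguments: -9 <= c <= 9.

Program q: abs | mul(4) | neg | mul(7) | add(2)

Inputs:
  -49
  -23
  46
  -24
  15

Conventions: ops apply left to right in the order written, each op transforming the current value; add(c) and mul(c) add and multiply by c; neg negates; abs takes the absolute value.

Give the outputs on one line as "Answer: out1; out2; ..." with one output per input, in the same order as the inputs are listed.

Execution, op by op:
  -49 -> 49 -> 196 -> -196 -> -1372 -> -1370
  -23 -> 23 -> 92 -> -92 -> -644 -> -642
  46 -> 46 -> 184 -> -184 -> -1288 -> -1286
  -24 -> 24 -> 96 -> -96 -> -672 -> -670
  15 -> 15 -> 60 -> -60 -> -420 -> -418

-1370; -642; -1286; -670; -418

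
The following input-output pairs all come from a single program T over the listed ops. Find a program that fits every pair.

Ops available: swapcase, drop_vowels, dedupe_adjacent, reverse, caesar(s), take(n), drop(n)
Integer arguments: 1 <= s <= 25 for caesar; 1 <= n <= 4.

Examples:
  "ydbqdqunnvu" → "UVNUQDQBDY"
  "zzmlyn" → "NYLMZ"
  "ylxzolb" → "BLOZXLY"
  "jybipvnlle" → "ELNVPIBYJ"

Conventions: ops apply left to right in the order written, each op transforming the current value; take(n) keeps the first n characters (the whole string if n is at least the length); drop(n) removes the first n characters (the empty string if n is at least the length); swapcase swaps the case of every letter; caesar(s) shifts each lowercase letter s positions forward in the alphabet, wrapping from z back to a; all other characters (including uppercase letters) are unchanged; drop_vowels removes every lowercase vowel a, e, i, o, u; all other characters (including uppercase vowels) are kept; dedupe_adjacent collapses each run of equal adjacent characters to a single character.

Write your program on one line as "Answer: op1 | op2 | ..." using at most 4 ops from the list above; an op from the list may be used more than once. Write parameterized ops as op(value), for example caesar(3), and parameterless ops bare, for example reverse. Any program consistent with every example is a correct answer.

swapcase | dedupe_adjacent | reverse

Check, running the answer program on each example:
  "ydbqdqunnvu" -> "YDBQDQUNNVU" -> "YDBQDQUNVU" -> "UVNUQDQBDY"
  "zzmlyn" -> "ZZMLYN" -> "ZMLYN" -> "NYLMZ"
  "ylxzolb" -> "YLXZOLB" -> "YLXZOLB" -> "BLOZXLY"
  "jybipvnlle" -> "JYBIPVNLLE" -> "JYBIPVNLE" -> "ELNVPIBYJ"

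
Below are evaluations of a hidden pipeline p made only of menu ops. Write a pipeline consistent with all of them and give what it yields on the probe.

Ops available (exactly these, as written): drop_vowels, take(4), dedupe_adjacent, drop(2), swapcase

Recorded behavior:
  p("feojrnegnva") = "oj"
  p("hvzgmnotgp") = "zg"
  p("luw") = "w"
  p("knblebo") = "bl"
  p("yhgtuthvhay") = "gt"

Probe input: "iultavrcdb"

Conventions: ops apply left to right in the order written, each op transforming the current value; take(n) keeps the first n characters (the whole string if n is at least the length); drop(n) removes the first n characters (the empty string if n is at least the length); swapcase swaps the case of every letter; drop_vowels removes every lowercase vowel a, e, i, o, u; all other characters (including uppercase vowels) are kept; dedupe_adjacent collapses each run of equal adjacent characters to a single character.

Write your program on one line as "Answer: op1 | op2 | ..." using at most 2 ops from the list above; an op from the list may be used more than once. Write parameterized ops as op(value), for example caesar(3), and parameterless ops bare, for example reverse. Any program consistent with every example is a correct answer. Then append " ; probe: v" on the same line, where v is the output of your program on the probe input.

take(4) | drop(2) ; probe: "lt"

Check, running the answer program on each example:
  "feojrnegnva" -> "feoj" -> "oj"
  "hvzgmnotgp" -> "hvzg" -> "zg"
  "luw" -> "luw" -> "w"
  "knblebo" -> "knbl" -> "bl"
  "yhgtuthvhay" -> "yhgt" -> "gt"
  probe: "iultavrcdb" -> "iult" -> "lt"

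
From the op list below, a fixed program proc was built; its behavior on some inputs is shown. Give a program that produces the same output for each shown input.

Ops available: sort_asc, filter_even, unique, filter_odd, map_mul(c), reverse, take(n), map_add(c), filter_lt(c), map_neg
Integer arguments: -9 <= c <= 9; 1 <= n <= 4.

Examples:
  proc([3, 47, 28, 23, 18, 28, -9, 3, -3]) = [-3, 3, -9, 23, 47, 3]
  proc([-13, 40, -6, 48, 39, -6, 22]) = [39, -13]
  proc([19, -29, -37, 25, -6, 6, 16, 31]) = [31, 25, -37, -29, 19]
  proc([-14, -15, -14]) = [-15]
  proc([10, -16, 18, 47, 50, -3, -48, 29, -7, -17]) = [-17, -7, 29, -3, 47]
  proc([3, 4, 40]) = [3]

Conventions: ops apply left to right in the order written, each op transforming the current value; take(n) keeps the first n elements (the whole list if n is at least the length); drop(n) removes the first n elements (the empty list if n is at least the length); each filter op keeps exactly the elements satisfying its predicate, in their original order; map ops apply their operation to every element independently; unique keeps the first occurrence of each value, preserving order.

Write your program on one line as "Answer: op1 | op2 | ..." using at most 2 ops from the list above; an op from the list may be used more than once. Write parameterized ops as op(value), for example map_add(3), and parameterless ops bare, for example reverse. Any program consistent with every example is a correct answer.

reverse | filter_odd

Check, running the answer program on each example:
  [3, 47, 28, 23, 18, 28, -9, 3, -3] -> [-3, 3, -9, 28, 18, 23, 28, 47, 3] -> [-3, 3, -9, 23, 47, 3]
  [-13, 40, -6, 48, 39, -6, 22] -> [22, -6, 39, 48, -6, 40, -13] -> [39, -13]
  [19, -29, -37, 25, -6, 6, 16, 31] -> [31, 16, 6, -6, 25, -37, -29, 19] -> [31, 25, -37, -29, 19]
  [-14, -15, -14] -> [-14, -15, -14] -> [-15]
  [10, -16, 18, 47, 50, -3, -48, 29, -7, -17] -> [-17, -7, 29, -48, -3, 50, 47, 18, -16, 10] -> [-17, -7, 29, -3, 47]
  [3, 4, 40] -> [40, 4, 3] -> [3]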